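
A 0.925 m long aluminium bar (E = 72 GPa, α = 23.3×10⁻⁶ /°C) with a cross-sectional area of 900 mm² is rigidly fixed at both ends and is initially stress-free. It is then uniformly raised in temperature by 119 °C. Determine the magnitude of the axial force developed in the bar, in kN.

With zero net strain, σ = E·αΔT = 72 GPa × 23.3×10⁻⁶ × 119 = 199.6 MPa.
Then P = σA = 199.6 × 900 mm² = 179.7 kN, compressive.

P ≈ 180 kN (compressive)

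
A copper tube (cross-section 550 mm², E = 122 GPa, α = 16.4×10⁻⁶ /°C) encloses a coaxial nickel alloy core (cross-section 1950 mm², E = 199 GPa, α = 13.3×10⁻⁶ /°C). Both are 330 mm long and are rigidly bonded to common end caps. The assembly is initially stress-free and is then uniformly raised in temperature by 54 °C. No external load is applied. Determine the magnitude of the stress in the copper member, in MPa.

Both members must finish at the same length. With the larger α, the copper tends to over-expand; the plates restrain it, putting the copper in compression and the nickel alloy in tension. With no external load the two internal forces are equal and opposite, magnitude P.
Setting the final lengths equal and cancelling L: (α₁ − α₂)ΔT = P/(A₁E₁) + P/(A₂E₂).
|α₁ − α₂|·ΔT = 3.1×10⁻⁶ × 54 = 0.0001674.
1/(A₁E₁) + 1/(A₂E₂) = 1/(550×122×10³) + 1/(1950×199×10³) = 1.748×10⁻⁸ N⁻¹.
P = 0.0001674 / 1.748×10⁻⁸ = 9577 N = 9.577 kN.
σ_{copper} = P/A₁ = 9577/550 = 17.41 MPa, compressive.

σ ≈ 17.4 MPa (compressive)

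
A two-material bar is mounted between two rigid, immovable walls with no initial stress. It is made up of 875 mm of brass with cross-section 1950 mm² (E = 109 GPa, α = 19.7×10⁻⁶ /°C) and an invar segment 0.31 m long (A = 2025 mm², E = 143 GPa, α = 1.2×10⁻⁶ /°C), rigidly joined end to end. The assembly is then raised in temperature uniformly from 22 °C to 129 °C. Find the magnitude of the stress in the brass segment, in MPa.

With the walls removed the bar would change length by δ_free = Σ αᵢΔT Lᵢ = 19.7×10⁻⁶×107×875 + 1.2×10⁻⁶×107×310 = 1.884 mm.
The rigid supports impose zero overall length change; the single axial force P common to all segments must satisfy P Σ Lᵢ/(AᵢEᵢ) = δ_free.
The series flexibility is Σ Lᵢ/(AᵢEᵢ) = 875/(1950×109×10³) + 310/(2025×143×10³) = 5.187×10⁻⁶ mm/N.
Hence P = δ_free / Σ(L/AE) = 1.884/5.187×10⁻⁶ = 363.2 kN (compressive).
σ_{brass} = P / A = 363200 / 1950 = 186.3 MPa.

σ ≈ 186 MPa (compressive)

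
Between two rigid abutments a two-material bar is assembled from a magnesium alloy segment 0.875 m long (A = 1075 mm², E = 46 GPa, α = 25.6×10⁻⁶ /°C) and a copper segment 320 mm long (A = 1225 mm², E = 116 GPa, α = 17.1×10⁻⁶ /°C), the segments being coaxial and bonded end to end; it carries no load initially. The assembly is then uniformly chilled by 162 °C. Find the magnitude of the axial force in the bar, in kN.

P ≈ 226 kN (tensile)

With the walls removed the bar would change length by δ_free = Σ αᵢΔT Lᵢ = 25.6×10⁻⁶×162×875 + 17.1×10⁻⁶×162×320 = 4.515 mm.
The walls prevent any net length change, so an axial force P (same in every segment) develops. Compatibility: P · Σ Lᵢ/(AᵢEᵢ) = δ_free.
Σ Lᵢ/(AᵢEᵢ) = 875/(1075×46×10³) + 320/(1225×116×10³) = 1.995×10⁻⁵ mm/N.
So P = 4.515 / 1.995×10⁻⁵ = 226.4 kN, tensile.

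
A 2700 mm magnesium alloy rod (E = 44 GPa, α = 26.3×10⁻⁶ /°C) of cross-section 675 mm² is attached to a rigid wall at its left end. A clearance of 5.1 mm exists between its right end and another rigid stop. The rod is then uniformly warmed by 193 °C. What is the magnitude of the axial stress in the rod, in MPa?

σ ≈ 140 MPa (compressive)

Free thermal elongation = αΔT L = 26.3×10⁻⁶ × 193 × 2700 = 13.7 mm.
The gap closes (δ_free > 5.1 mm) and the wall then resists a further 13.7 − 5.1 = 8.605 mm of expansion.
Compatibility: PL/(AE) = 8.605 mm, so σ = P/A = E × (8.605/2700) = 140.2 MPa.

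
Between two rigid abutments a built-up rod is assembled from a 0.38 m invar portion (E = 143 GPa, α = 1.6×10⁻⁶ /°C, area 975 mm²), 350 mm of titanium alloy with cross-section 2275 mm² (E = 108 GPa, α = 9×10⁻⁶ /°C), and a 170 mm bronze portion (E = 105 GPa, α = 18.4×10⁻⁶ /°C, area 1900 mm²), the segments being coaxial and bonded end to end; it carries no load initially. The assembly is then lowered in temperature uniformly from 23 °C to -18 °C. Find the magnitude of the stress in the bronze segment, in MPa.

Free thermal contraction of the whole bar: Σ αᵢΔT Lᵢ = 1.6×10⁻⁶×41×380 + 9×10⁻⁶×41×350 + 18.4×10⁻⁶×41×170 = 0.2823 mm.
The walls prevent any net length change, so an axial force P (same in every segment) develops. Compatibility: P · Σ Lᵢ/(AᵢEᵢ) = δ_free.
Σ Lᵢ/(AᵢEᵢ) = 380/(975×143×10³) + 350/(2275×108×10³) + 170/(1900×105×10³) = 5.002×10⁻⁶ mm/N.
P = 0.2823 / 5.002×10⁻⁶ = 56440 N = 56.44 kN, tensile.
σ_{bronze} = P / A = 56440 / 1900 = 29.71 MPa.

σ ≈ 29.7 MPa (tensile)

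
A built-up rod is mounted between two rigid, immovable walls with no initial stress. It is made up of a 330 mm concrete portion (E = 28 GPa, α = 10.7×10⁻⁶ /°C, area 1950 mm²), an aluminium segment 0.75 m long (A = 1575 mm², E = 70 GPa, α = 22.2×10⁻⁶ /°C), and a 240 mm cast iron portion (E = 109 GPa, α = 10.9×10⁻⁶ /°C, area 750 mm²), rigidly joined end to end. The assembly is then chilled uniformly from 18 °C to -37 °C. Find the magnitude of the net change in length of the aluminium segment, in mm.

|ΔL| ≈ 0.375 mm

If the supports were absent, the total length change would be Σ αᵢΔT Lᵢ = 10.7×10⁻⁶×55×330 + 22.2×10⁻⁶×55×750 + 10.9×10⁻⁶×55×240 = 1.254 mm.
The walls prevent any net length change, so an axial force P (same in every segment) develops. Compatibility: P · Σ Lᵢ/(AᵢEᵢ) = δ_free.
Σ Lᵢ/(AᵢEᵢ) = 330/(1950×28×10³) + 750/(1575×70×10³) + 240/(750×109×10³) = 1.578×10⁻⁵ mm/N.
Hence P = δ_free / Σ(L/AE) = 1.254/1.578×10⁻⁵ = 79.44 kN (tensile).
For the aluminium segment, free thermal change = 22.2×10⁻⁶×55×750 = 0.9157 mm and elastic change from P = 79440×750/(1575×70×10³) = 0.5404 mm; these oppose, so the net change is 0.375 mm (segment shortens).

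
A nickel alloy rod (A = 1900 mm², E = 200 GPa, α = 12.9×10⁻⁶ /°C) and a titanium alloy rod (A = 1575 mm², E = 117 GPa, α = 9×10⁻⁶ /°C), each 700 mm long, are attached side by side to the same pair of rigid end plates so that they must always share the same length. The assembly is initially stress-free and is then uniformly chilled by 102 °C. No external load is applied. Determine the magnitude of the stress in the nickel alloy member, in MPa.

σ ≈ 26 MPa (tensile)

Equilibrium of a rigid end plate with no external load gives equal and opposite internal forces ±P in the two members. Since α_{nickel alloy} > α_{titanium alloy}, cooling drives the nickel alloy into tension and the titanium alloy into compression.
Setting the final lengths equal and cancelling L: (α₁ − α₂)ΔT = P/(A₁E₁) + P/(A₂E₂).
|α₁ − α₂|·ΔT = 3.9×10⁻⁶ × 102 = 0.0003978.
1/(A₁E₁) + 1/(A₂E₂) = 1/(1900×200×10³) + 1/(1575×117×10³) = 8.058×10⁻⁹ N⁻¹.
P = 0.0003978 / 8.058×10⁻⁹ = 49370 N = 49.37 kN.
σ_{nickel alloy} = P/A₁ = 49370/1900 = 25.98 MPa, tensile.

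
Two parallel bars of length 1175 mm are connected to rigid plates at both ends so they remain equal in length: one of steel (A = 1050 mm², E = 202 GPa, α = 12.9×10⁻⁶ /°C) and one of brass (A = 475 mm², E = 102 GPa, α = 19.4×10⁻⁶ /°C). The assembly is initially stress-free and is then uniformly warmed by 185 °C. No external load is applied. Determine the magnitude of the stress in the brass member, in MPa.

Both members must finish at the same length. With the larger α, the brass tends to over-expand; the plates restrain it, putting the brass in compression and the steel in tension. With no external load the two internal forces are equal and opposite, magnitude P.
Equating the net (thermal + elastic) strains gives |α₁ − α₂|·ΔT = P·[1/(A₁E₁) + 1/(A₂E₂)].
|α₁ − α₂|·ΔT = 6.5×10⁻⁶ × 185 = 0.001202.
1/(A₁E₁) + 1/(A₂E₂) = 1/(1050×202×10³) + 1/(475×102×10³) = 2.535×10⁻⁸ N⁻¹.
So P = 0.001202 / 2.535×10⁻⁸ = 47.43 kN.
σ_{brass} = P/A₂ = 47430/475 = 99.85 MPa, compressive.

σ ≈ 99.8 MPa (compressive)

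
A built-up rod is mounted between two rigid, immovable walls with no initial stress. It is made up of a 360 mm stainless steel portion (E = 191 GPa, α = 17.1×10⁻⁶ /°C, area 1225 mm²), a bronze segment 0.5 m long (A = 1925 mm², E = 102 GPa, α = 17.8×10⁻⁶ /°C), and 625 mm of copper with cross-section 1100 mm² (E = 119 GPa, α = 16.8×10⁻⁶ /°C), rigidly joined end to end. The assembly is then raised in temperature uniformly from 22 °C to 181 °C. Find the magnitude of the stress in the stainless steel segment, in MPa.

Free thermal expansion of the whole bar: Σ αᵢΔT Lᵢ = 17.1×10⁻⁶×159×360 + 17.8×10⁻⁶×159×500 + 16.8×10⁻⁶×159×625 = 4.063 mm.
Since the ends are fixed, an axial force P builds up, equal in every segment, with P · Σ Lᵢ/(AᵢEᵢ) = δ_free.
The series flexibility is Σ Lᵢ/(AᵢEᵢ) = 360/(1225×191×10³) + 500/(1925×102×10³) + 625/(1100×119×10³) = 8.86×10⁻⁶ mm/N.
Hence P = δ_free / Σ(L/AE) = 4.063/8.86×10⁻⁶ = 458.6 kN (compressive).
σ_{stainless steel} = P / A = 458600 / 1225 = 374.4 MPa.

σ ≈ 374 MPa (compressive)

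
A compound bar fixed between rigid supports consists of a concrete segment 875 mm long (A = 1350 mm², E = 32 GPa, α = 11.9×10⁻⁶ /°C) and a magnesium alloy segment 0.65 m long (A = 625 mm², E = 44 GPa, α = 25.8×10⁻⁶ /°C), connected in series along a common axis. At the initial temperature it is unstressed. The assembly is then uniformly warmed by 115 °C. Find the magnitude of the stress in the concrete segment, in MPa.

σ ≈ 52.8 MPa (compressive)

Free thermal expansion of the whole bar: Σ αᵢΔT Lᵢ = 11.9×10⁻⁶×115×875 + 25.8×10⁻⁶×115×650 = 3.126 mm.
The rigid supports impose zero overall length change; the single axial force P common to all segments must satisfy P Σ Lᵢ/(AᵢEᵢ) = δ_free.
The series flexibility is Σ Lᵢ/(AᵢEᵢ) = 875/(1350×32×10³) + 650/(625×44×10³) = 4.389×10⁻⁵ mm/N.
P = 3.126 / 4.389×10⁻⁵ = 71220 N = 71.22 kN, compressive.
σ_{concrete} = P / A = 71220 / 1350 = 52.76 MPa.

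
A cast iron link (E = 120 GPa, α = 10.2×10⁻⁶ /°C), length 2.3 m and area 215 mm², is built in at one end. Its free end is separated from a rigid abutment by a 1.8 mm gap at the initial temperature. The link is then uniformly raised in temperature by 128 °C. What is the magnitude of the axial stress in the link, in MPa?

σ ≈ 62.8 MPa (compressive)

Free thermal elongation = αΔT L = 10.2×10⁻⁶ × 128 × 2300 = 3.003 mm.
This exceeds the 1.8 mm gap, so the wall pushes back. The portion of expansion that must be recovered elastically is δ_free − gap = 3.003 − 1.8 = 1.203 mm.
That suppressed elongation corresponds to σ = E·Δ/L = 120×10³ × 1.203/2300 = 62.76 MPa.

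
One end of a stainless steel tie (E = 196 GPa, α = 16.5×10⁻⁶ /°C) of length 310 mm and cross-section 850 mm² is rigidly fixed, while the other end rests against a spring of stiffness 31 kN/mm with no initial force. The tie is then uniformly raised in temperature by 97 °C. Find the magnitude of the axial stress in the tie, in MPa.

σ ≈ 17.1 MPa (compressive)

The unrestrained thermal change is αΔT L = 16.5×10⁻⁶ × 97 × 310 = 0.4962 mm.
With a force P in the spring, the elastic change of the tie is PL/(AE) and that of the spring is P/k; compatibility requires their sum to equal δ_free.
So P = δ_free / [L/(AE) + 1/k] = 0.4962 / [ 310/(850×196×10³) + 1/(31×10³) ].
P = 0.4962 / 3.412×10⁻⁵ = 14540 N.
σ = P/A = 14540/850 = 17.11 MPa.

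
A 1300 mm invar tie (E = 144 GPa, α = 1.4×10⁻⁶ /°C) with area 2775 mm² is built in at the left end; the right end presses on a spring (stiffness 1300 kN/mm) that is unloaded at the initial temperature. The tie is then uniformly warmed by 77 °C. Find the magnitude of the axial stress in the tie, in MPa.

Free thermal expansion: δ_free = αΔT L = 1.4×10⁻⁶ × 77 × 1300 = 0.1401 mm.
With a force P in the spring, the elastic change of the tie is PL/(AE) and that of the spring is P/k; compatibility requires their sum to equal δ_free.
P [ L/(AE) + 1/k ] = δ_free → P [ 1300/(2775×144×10³) + 1/(1300×10³) ] = 0.1401.
P = 0.1401 / 4.022×10⁻⁶ = 34840 N.
σ = P/A = 34840/2775 = 12.55 MPa.

σ ≈ 12.6 MPa (compressive)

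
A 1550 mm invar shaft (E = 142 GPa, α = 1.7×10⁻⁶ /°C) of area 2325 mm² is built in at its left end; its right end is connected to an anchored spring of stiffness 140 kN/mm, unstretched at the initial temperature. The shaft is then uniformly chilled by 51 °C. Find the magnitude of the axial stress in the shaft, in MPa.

If the spring were absent the shaft would shorten by αΔT L = 1.7×10⁻⁶ × 51 × 1550 = 0.1344 mm.
With a force P in the spring, the elastic change of the shaft is PL/(AE) and that of the spring is P/k; compatibility requires their sum to equal δ_free.
P [ L/(AE) + 1/k ] = δ_free → P [ 1550/(2325×142×10³) + 1/(140×10³) ] = 0.1344.
P = 0.1344 / 1.184×10⁻⁵ = 11350 N.
σ = P/A = 11350/2325 = 4.883 MPa.

σ ≈ 4.88 MPa (tensile)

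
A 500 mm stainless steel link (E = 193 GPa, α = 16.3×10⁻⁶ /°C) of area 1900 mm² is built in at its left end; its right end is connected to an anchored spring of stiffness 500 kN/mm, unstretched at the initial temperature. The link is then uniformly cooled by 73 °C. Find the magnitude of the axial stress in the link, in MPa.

The unrestrained thermal change is αΔT L = 16.3×10⁻⁶ × 73 × 500 = 0.5949 mm.
With a force P in the spring, the elastic change of the link is PL/(AE) and that of the spring is P/k; compatibility requires their sum to equal δ_free.
P [ L/(AE) + 1/k ] = δ_free → P [ 500/(1900×193×10³) + 1/(500×10³) ] = 0.5949.
P = 0.5949 / 3.364×10⁻⁶ = 176900 N.
σ = P/A = 176900/1900 = 93.1 MPa.

σ ≈ 93.1 MPa (tensile)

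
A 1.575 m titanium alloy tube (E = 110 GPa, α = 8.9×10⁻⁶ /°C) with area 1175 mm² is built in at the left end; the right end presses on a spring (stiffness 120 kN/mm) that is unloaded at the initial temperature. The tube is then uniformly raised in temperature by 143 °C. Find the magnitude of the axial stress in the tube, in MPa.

σ ≈ 83.1 MPa (compressive)

If the spring were absent the tube would lengthen by αΔT L = 8.9×10⁻⁶ × 143 × 1575 = 2.005 mm.
With a force P in the spring, the elastic change of the tube is PL/(AE) and that of the spring is P/k; compatibility requires their sum to equal δ_free.
P [ L/(AE) + 1/k ] = δ_free → P [ 1575/(1175×110×10³) + 1/(120×10³) ] = 2.005.
P = 2.005 / 2.052×10⁻⁵ = 97690 N.
σ = P/A = 97690/1175 = 83.14 MPa.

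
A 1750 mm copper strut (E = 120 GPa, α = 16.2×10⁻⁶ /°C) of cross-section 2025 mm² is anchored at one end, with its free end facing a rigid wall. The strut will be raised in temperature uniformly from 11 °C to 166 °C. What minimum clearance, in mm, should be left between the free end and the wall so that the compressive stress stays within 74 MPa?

With no wall the strut would lengthen by αΔT L = 16.2×10⁻⁶ × 155 × 1750 = 4.394 mm.
A stress of 74 MPa corresponds to the wall pushing the strut back by σL/E = 74×1750/(120×10³) = 1.079 mm.
So the gap has to take up the difference, g_min = δ_free − σL/E = 4.394 − 1.079 = 3.315 mm.

g ≈ 3.32 mm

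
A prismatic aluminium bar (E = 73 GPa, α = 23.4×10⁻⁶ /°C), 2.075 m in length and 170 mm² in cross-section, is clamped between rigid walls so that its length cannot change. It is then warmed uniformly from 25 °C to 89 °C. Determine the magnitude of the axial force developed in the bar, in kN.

With zero net strain, σ = E·αΔT = 73 GPa × 23.4×10⁻⁶ × 64 = 109.3 MPa.
Then P = σA = 109.3 × 170 mm² = 18.59 kN, compressive.

P ≈ 18.6 kN (compressive)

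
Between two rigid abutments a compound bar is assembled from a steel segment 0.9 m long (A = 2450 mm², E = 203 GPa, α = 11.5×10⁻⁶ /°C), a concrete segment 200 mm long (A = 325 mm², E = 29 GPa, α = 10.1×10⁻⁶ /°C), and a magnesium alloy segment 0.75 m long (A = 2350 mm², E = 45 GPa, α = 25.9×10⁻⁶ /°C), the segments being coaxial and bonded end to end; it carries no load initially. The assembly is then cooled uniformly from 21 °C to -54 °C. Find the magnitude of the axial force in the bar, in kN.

P ≈ 79.2 kN (tensile)

Free thermal contraction of the whole bar: Σ αᵢΔT Lᵢ = 11.5×10⁻⁶×75×900 + 10.1×10⁻⁶×75×200 + 25.9×10⁻⁶×75×750 = 2.385 mm.
Since the ends are fixed, an axial force P builds up, equal in every segment, with P · Σ Lᵢ/(AᵢEᵢ) = δ_free.
The series flexibility is Σ Lᵢ/(AᵢEᵢ) = 900/(2450×203×10³) + 200/(325×29×10³) + 750/(2350×45×10³) = 3.012×10⁻⁵ mm/N.
P = 2.385 / 3.012×10⁻⁵ = 79170 N = 79.17 kN, tensile.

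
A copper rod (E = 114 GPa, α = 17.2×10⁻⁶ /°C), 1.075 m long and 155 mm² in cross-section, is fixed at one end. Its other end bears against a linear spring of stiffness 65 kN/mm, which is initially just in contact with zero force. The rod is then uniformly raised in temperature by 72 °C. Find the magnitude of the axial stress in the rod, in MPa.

σ ≈ 113 MPa (compressive)

Free thermal expansion: δ_free = αΔT L = 17.2×10⁻⁶ × 72 × 1075 = 1.331 mm.
With a force P in the spring, the elastic change of the rod is PL/(AE) and that of the spring is P/k; compatibility requires their sum to equal δ_free.
So P = δ_free / [L/(AE) + 1/k] = 1.331 / [ 1075/(155×114×10³) + 1/(65×10³) ].
P = 1.331 / 7.622×10⁻⁵ = 17470 N.
σ = P/A = 17470/155 = 112.7 MPa.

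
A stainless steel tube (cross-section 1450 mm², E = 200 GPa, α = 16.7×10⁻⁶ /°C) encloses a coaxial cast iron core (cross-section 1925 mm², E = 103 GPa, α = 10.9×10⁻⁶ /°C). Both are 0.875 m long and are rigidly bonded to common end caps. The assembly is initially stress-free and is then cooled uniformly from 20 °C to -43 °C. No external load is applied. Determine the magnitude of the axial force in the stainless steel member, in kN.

Both members must finish at the same length. With the larger α, the stainless steel tends to over-contract; the plates restrain it, putting the stainless steel in tension and the cast iron in compression. With no external load the two internal forces are equal and opposite, magnitude P.
Compatibility of the two members (thermal + elastic change equal): (α₁ − α₂)ΔT = P·[1/(A₁E₁) + 1/(A₂E₂)].
|α₁ − α₂|·ΔT = 5.8×10⁻⁶ × 63 = 0.0003654.
1/(A₁E₁) + 1/(A₂E₂) = 1/(1450×200×10³) + 1/(1925×103×10³) = 8.492×10⁻⁹ N⁻¹.
P = 0.0003654 / 8.492×10⁻⁹ = 43030 N = 43.03 kN.

P ≈ 43 kN (tensile in the stainless steel)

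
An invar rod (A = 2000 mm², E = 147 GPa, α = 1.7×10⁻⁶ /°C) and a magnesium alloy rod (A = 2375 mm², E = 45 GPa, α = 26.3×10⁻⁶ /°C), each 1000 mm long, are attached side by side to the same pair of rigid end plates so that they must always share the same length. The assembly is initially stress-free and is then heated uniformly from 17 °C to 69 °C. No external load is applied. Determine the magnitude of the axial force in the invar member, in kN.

Equilibrium of a rigid end plate with no external load gives equal and opposite internal forces ±P in the two members. Since α_{magnesium alloy} > α_{invar}, heating drives the magnesium alloy into compression and the invar into tension.
Compatibility of the two members (thermal + elastic change equal): (α₁ − α₂)ΔT = P·[1/(A₁E₁) + 1/(A₂E₂)].
|α₁ − α₂|·ΔT = 24.6×10⁻⁶ × 52 = 0.001279.
1/(A₁E₁) + 1/(A₂E₂) = 1/(2000×147×10³) + 1/(2375×45×10³) = 1.276×10⁻⁸ N⁻¹.
P = 0.001279 / 1.276×10⁻⁸ = 100300 N = 100.3 kN.

P ≈ 100 kN (tensile in the invar)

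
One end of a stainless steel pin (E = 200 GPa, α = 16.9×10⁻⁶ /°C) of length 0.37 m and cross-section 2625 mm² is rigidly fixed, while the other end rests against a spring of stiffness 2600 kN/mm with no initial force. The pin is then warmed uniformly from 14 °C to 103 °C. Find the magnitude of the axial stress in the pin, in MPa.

σ ≈ 195 MPa (compressive)

The unrestrained thermal change is αΔT L = 16.9×10⁻⁶ × 89 × 370 = 0.5565 mm.
With a force P in the spring, the elastic change of the pin is PL/(AE) and that of the spring is P/k; compatibility requires their sum to equal δ_free.
P [ L/(AE) + 1/k ] = δ_free → P [ 370/(2625×200×10³) + 1/(2600×10³) ] = 0.5565.
P = 0.5565 / 1.089×10⁻⁶ = 510900 N.
σ = P/A = 510900/2625 = 194.6 MPa.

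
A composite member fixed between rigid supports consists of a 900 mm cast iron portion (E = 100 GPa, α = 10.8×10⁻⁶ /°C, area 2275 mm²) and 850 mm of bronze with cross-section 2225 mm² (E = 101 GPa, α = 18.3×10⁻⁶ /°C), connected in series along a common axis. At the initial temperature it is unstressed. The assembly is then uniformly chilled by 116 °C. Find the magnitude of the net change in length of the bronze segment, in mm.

|ΔL| ≈ 0.371 mm

Free thermal contraction of the whole bar: Σ αᵢΔT Lᵢ = 10.8×10⁻⁶×116×900 + 18.3×10⁻⁶×116×850 = 2.932 mm.
Since the ends are fixed, an axial force P builds up, equal in every segment, with P · Σ Lᵢ/(AᵢEᵢ) = δ_free.
Σ Lᵢ/(AᵢEᵢ) = 900/(2275×100×10³) + 850/(2225×101×10³) = 7.738×10⁻⁶ mm/N.
Hence P = δ_free / Σ(L/AE) = 2.932/7.738×10⁻⁶ = 378.9 kN (tensile).
For the bronze segment, free thermal change = 18.3×10⁻⁶×116×850 = 1.804 mm and elastic change from P = 378900×850/(2225×101×10³) = 1.433 mm; these oppose, so the net change is 0.371 mm (segment shortens).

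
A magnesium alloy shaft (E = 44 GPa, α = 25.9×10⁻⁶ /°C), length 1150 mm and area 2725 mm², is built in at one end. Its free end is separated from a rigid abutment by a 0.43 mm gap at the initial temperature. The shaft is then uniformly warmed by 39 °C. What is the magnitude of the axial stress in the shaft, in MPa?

Free thermal elongation = αΔT L = 25.9×10⁻⁶ × 39 × 1150 = 1.162 mm.
After closing the 0.43 mm clearance, 1.162 − 0.43 = 0.7316 mm of expansion remains to be suppressed by the wall.
Compatibility: PL/(AE) = 0.7316 mm, so σ = P/A = E × (0.7316/1150) = 27.99 MPa.

σ ≈ 28 MPa (compressive)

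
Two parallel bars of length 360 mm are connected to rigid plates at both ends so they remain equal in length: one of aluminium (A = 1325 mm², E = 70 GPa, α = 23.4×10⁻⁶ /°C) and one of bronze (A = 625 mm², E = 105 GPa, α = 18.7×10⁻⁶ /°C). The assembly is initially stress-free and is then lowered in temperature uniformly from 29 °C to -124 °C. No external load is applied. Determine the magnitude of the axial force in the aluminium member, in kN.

The aluminium has the larger α, so on cooling it would change length more than the bronze if both were free. The rigid plates force a common final length, so the aluminium is put into tension and the bronze into compression, with equal and opposite forces P (no external load).
Setting the final lengths equal and cancelling L: (α₁ − α₂)ΔT = P/(A₁E₁) + P/(A₂E₂).
|α₁ − α₂|·ΔT = 4.7×10⁻⁶ × 153 = 0.0007191.
1/(A₁E₁) + 1/(A₂E₂) = 1/(1325×70×10³) + 1/(625×105×10³) = 2.602×10⁻⁸ N⁻¹.
So P = 0.0007191 / 2.602×10⁻⁸ = 27.64 kN.

P ≈ 27.6 kN (tensile in the aluminium)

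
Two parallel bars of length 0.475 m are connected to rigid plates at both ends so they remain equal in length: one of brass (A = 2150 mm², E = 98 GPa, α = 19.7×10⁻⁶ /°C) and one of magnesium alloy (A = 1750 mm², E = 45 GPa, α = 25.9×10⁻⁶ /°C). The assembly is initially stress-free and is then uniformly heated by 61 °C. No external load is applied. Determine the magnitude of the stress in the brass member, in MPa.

σ ≈ 10.1 MPa (tensile)

Both members must finish at the same length. With the larger α, the magnesium alloy tends to over-expand; the plates restrain it, putting the magnesium alloy in compression and the brass in tension. With no external load the two internal forces are equal and opposite, magnitude P.
Setting the final lengths equal and cancelling L: (α₁ − α₂)ΔT = P/(A₁E₁) + P/(A₂E₂).
|α₁ − α₂|·ΔT = 6.2×10⁻⁶ × 61 = 0.0003782.
1/(A₁E₁) + 1/(A₂E₂) = 1/(2150×98×10³) + 1/(1750×45×10³) = 1.744×10⁻⁸ N⁻¹.
So P = 0.0003782 / 1.744×10⁻⁸ = 21.68 kN.
σ_{brass} = P/A₁ = 21680/2150 = 10.08 MPa, tensile.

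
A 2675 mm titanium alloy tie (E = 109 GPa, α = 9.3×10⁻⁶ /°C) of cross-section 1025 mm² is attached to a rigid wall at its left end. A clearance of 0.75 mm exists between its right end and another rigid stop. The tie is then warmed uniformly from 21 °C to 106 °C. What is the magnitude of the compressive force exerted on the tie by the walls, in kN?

P ≈ 57 kN

If the wall were absent the tie would grow by αΔT L = 9.3×10⁻⁶ × 85 × 2675 = 2.115 mm.
The gap closes (δ_free > 0.75 mm) and the wall then resists a further 2.115 − 0.75 = 1.365 mm of expansion.
Compatibility: PL/(AE) = 1.365 mm, so σ = P/A = E × (1.365/2675) = 55.6 MPa.
Force on the wall = σA = 55.6 × 1025 mm² = 56.99 kN.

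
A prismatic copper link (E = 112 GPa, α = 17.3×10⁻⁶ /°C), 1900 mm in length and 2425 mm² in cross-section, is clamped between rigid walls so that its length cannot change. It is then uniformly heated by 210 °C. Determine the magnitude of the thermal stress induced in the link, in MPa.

σ ≈ 407 MPa (compressive)

The supports are rigid, so the total axial strain is zero. The restrained thermal strain is ε = αΔT = 17.3×10⁻⁶ × 210 = 3633×10⁻⁶.
Hence σ = E·αΔT = 112×10³ × 3633×10⁻⁶ = 406.9 MPa, compressive.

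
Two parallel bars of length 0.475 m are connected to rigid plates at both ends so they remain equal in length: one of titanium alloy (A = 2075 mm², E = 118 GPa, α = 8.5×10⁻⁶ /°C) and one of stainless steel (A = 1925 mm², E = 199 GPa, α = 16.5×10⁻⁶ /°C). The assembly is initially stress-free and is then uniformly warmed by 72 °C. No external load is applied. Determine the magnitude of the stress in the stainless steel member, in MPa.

Equilibrium of a rigid end plate with no external load gives equal and opposite internal forces ±P in the two members. Since α_{stainless steel} > α_{titanium alloy}, heating drives the stainless steel into compression and the titanium alloy into tension.
Equating the net (thermal + elastic) strains gives |α₁ − α₂|·ΔT = P·[1/(A₁E₁) + 1/(A₂E₂)].
|α₁ − α₂|·ΔT = 8×10⁻⁶ × 72 = 0.000576.
1/(A₁E₁) + 1/(A₂E₂) = 1/(2075×118×10³) + 1/(1925×199×10³) = 6.695×10⁻⁹ N⁻¹.
So P = 0.000576 / 6.695×10⁻⁹ = 86.04 kN.
σ_{stainless steel} = P/A₂ = 86040/1925 = 44.7 MPa, compressive.

σ ≈ 44.7 MPa (compressive)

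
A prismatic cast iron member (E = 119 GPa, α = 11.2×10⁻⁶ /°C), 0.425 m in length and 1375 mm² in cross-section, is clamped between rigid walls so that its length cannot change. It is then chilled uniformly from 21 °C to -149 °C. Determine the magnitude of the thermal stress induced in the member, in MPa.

The supports are rigid, so the total axial strain is zero. The restrained thermal strain is ε = αΔT = 11.2×10⁻⁶ × 170 = 1904×10⁻⁶.
σ = EαΔT = 119×10³ × 11.2×10⁻⁶ × 170 = 226.6 MPa (tensile; the member is trying to contract).

σ ≈ 227 MPa (tensile)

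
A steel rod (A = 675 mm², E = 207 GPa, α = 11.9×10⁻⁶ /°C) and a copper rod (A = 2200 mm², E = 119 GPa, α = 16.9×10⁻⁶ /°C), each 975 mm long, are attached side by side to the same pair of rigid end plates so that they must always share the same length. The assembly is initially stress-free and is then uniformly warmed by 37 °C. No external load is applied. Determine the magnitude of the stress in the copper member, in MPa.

Both members must finish at the same length. With the larger α, the copper tends to over-expand; the plates restrain it, putting the copper in compression and the steel in tension. With no external load the two internal forces are equal and opposite, magnitude P.
Compatibility of the two members (thermal + elastic change equal): (α₁ − α₂)ΔT = P·[1/(A₁E₁) + 1/(A₂E₂)].
|α₁ − α₂|·ΔT = 5×10⁻⁶ × 37 = 0.000185.
1/(A₁E₁) + 1/(A₂E₂) = 1/(675×207×10³) + 1/(2200×119×10³) = 1.098×10⁻⁸ N⁻¹.
So P = 0.000185 / 1.098×10⁻⁸ = 16.85 kN.
σ_{copper} = P/A₂ = 16850/2200 = 7.661 MPa, compressive.

σ ≈ 7.66 MPa (compressive)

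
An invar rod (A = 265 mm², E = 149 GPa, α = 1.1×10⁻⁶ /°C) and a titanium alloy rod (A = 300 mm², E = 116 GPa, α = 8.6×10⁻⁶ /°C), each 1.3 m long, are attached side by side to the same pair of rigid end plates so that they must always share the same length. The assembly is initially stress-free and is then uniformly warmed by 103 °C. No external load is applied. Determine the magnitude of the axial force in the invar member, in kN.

Equilibrium of a rigid end plate with no external load gives equal and opposite internal forces ±P in the two members. Since α_{titanium alloy} > α_{invar}, heating drives the titanium alloy into compression and the invar into tension.
Compatibility of the two members (thermal + elastic change equal): (α₁ − α₂)ΔT = P·[1/(A₁E₁) + 1/(A₂E₂)].
|α₁ − α₂|·ΔT = 7.5×10⁻⁶ × 103 = 0.0007725.
1/(A₁E₁) + 1/(A₂E₂) = 1/(265×149×10³) + 1/(300×116×10³) = 5.406×10⁻⁸ N⁻¹.
P = 0.0007725 / 5.406×10⁻⁸ = 14290 N = 14.29 kN.

P ≈ 14.3 kN (tensile in the invar)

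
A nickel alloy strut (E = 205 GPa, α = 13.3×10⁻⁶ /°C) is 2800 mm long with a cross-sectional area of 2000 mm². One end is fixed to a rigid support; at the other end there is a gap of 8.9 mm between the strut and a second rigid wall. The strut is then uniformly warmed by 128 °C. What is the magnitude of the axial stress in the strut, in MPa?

σ ≈ 0 MPa

If the wall were absent the strut would grow by αΔT L = 13.3×10⁻⁶ × 128 × 2800 = 4.767 mm.
This is smaller than the 8.9 mm clearance, so the strut expands freely without reaching the stop — the stress is zero.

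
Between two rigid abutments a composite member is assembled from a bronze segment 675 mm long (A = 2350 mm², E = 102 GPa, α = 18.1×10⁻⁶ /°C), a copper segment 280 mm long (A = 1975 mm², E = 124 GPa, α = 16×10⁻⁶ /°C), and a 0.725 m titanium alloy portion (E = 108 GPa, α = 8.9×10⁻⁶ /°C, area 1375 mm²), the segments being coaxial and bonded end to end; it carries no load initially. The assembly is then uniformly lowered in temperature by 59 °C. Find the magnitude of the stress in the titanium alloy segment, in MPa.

Free thermal contraction of the whole bar: Σ αᵢΔT Lᵢ = 18.1×10⁻⁶×59×675 + 16×10⁻⁶×59×280 + 8.9×10⁻⁶×59×725 = 1.366 mm.
The walls prevent any net length change, so an axial force P (same in every segment) develops. Compatibility: P · Σ Lᵢ/(AᵢEᵢ) = δ_free.
Σ Lᵢ/(AᵢEᵢ) = 675/(2350×102×10³) + 280/(1975×124×10³) + 725/(1375×108×10³) = 8.841×10⁻⁶ mm/N.
So P = 1.366 / 8.841×10⁻⁶ = 154.5 kN, tensile.
σ_{titanium alloy} = P / A = 154500 / 1375 = 112.4 MPa.

σ ≈ 112 MPa (tensile)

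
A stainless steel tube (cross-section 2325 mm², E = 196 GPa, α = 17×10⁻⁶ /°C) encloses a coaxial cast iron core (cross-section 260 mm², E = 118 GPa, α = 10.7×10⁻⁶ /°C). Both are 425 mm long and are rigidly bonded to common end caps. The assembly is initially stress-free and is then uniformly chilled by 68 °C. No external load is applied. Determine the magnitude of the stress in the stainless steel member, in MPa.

The stainless steel has the larger α, so on cooling it would change length more than the cast iron if both were free. The rigid plates force a common final length, so the stainless steel is put into tension and the cast iron into compression, with equal and opposite forces P (no external load).
Compatibility of the two members (thermal + elastic change equal): (α₁ − α₂)ΔT = P·[1/(A₁E₁) + 1/(A₂E₂)].
|α₁ − α₂|·ΔT = 6.3×10⁻⁶ × 68 = 0.0004284.
1/(A₁E₁) + 1/(A₂E₂) = 1/(2325×196×10³) + 1/(260×118×10³) = 3.479×10⁻⁸ N⁻¹.
So P = 0.0004284 / 3.479×10⁻⁸ = 12.31 kN.
σ_{stainless steel} = P/A₁ = 12310/2325 = 5.296 MPa, tensile.

σ ≈ 5.3 MPa (tensile)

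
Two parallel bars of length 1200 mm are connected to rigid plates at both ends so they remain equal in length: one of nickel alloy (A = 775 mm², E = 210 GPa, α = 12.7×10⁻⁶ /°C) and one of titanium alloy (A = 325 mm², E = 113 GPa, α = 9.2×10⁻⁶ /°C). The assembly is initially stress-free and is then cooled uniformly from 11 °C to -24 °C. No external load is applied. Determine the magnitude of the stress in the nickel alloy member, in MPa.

σ ≈ 4.74 MPa (tensile)

Both members must finish at the same length. With the larger α, the nickel alloy tends to over-contract; the plates restrain it, putting the nickel alloy in tension and the titanium alloy in compression. With no external load the two internal forces are equal and opposite, magnitude P.
Compatibility of the two members (thermal + elastic change equal): (α₁ − α₂)ΔT = P·[1/(A₁E₁) + 1/(A₂E₂)].
|α₁ − α₂|·ΔT = 3.5×10⁻⁶ × 35 = 0.0001225.
1/(A₁E₁) + 1/(A₂E₂) = 1/(775×210×10³) + 1/(325×113×10³) = 3.337×10⁻⁸ N⁻¹.
So P = 0.0001225 / 3.337×10⁻⁸ = 3.671 kN.
σ_{nickel alloy} = P/A₁ = 3671/775 = 4.736 MPa, tensile.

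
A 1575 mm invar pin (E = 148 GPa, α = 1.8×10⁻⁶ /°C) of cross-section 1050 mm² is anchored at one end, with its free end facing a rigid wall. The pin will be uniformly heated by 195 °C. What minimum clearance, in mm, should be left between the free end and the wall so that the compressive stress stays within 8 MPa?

g ≈ 0.468 mm

Free expansion if unrestrained: δ_free = αΔT L = 1.8×10⁻⁶ × 195 × 1575 = 0.5528 mm.
A stress of 8 MPa corresponds to the wall pushing the pin back by σL/E = 8×1575/(148×10³) = 0.08514 mm.
The gap must absorb the remainder: g_min = 0.5528 − 0.08514 = 0.4677 mm.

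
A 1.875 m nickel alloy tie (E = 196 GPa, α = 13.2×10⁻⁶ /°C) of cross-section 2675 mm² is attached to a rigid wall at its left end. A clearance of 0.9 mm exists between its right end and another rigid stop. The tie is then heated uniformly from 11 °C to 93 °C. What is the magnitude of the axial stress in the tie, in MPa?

Unrestrained expansion: δ_free = αΔT L = 13.2×10⁻⁶ × 82 × 1875 = 2.029 mm.
This exceeds the 0.9 mm gap, so the wall pushes back. The portion of expansion that must be recovered elastically is δ_free − gap = 2.029 − 0.9 = 1.129 mm.
So σ = E(δ_free − g)/L = 196×10³ × 1.129/1875 = 118.1 MPa.

σ ≈ 118 MPa (compressive)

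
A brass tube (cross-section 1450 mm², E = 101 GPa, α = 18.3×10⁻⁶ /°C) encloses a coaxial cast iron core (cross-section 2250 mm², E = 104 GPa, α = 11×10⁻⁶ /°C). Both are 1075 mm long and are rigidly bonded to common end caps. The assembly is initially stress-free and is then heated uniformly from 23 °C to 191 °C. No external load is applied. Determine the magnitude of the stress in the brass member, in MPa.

The brass has the larger α, so on heating it would change length more than the cast iron if both were free. The rigid plates force a common final length, so the brass is put into compression and the cast iron into tension, with equal and opposite forces P (no external load).
Compatibility of the two members (thermal + elastic change equal): (α₁ − α₂)ΔT = P·[1/(A₁E₁) + 1/(A₂E₂)].
|α₁ − α₂|·ΔT = 7.3×10⁻⁶ × 168 = 0.001226.
1/(A₁E₁) + 1/(A₂E₂) = 1/(1450×101×10³) + 1/(2250×104×10³) = 1.11×10⁻⁸ N⁻¹.
P = 0.001226 / 1.11×10⁻⁸ = 110500 N = 110.5 kN.
σ_{brass} = P/A₁ = 110500/1450 = 76.19 MPa, compressive.

σ ≈ 76.2 MPa (compressive)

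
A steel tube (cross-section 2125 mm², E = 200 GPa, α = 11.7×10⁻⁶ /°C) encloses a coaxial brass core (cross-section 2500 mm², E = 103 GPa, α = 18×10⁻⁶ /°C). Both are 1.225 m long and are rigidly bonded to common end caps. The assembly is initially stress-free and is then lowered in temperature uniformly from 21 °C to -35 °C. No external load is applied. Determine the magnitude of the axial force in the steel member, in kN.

The brass has the larger α, so on cooling it would change length more than the steel if both were free. The rigid plates force a common final length, so the brass is put into tension and the steel into compression, with equal and opposite forces P (no external load).
Setting the final lengths equal and cancelling L: (α₁ − α₂)ΔT = P/(A₁E₁) + P/(A₂E₂).
|α₁ − α₂|·ΔT = 6.3×10⁻⁶ × 56 = 0.0003528.
1/(A₁E₁) + 1/(A₂E₂) = 1/(2125×200×10³) + 1/(2500×103×10³) = 6.236×10⁻⁹ N⁻¹.
So P = 0.0003528 / 6.236×10⁻⁹ = 56.57 kN.

P ≈ 56.6 kN (compressive in the steel)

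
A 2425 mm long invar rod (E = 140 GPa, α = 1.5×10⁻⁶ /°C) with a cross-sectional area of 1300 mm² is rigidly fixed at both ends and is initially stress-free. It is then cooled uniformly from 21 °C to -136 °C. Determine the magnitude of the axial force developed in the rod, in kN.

P ≈ 42.9 kN (tensile)

The ends cannot move, so σ = EαΔT = 140×10³ × 1.5×10⁻⁶ × 157 = 32.97 MPa.
P = AEαΔT = 1300 × 140×10³ × 1.5×10⁻⁶ × 157 = 42.86 kN (tensile).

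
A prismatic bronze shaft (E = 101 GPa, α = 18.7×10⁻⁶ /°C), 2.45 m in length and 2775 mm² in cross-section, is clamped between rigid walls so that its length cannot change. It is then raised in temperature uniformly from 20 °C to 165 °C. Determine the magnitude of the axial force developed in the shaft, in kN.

With zero net strain, σ = E·αΔT = 101 GPa × 18.7×10⁻⁶ × 145 = 273.9 MPa.
Axial force P = σA = 273.9 × 2775 = 760000 N = 760 kN, compressive.

P ≈ 760 kN (compressive)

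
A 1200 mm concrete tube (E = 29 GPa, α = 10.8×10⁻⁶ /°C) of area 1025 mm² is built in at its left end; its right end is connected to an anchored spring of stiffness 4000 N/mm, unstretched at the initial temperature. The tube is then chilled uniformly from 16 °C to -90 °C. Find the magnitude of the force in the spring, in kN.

P ≈ 4.73 kN

If the spring were absent the tube would shorten by αΔT L = 10.8×10⁻⁶ × 106 × 1200 = 1.374 mm.
Let P be the tensile force in the spring. The tube extends elastically by PL/(AE) and the spring stretches by P/k; together these equal δ_free.
So P = δ_free / [L/(AE) + 1/k] = 1.374 / [ 1200/(1025×29×10³) + 1/(4000) ].
P = 1.374 / 0.0002904 = 4731 N.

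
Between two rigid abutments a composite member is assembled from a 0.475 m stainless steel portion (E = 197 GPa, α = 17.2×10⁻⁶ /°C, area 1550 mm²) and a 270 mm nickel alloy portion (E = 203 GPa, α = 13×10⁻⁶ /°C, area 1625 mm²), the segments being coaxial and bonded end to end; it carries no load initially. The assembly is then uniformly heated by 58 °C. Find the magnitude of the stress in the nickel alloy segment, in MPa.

If the supports were absent, the total length change would be Σ αᵢΔT Lᵢ = 17.2×10⁻⁶×58×475 + 13×10⁻⁶×58×270 = 0.6774 mm.
The walls prevent any net length change, so an axial force P (same in every segment) develops. Compatibility: P · Σ Lᵢ/(AᵢEᵢ) = δ_free.
The series flexibility is Σ Lᵢ/(AᵢEᵢ) = 475/(1550×197×10³) + 270/(1625×203×10³) = 2.374×10⁻⁶ mm/N.
Hence P = δ_free / Σ(L/AE) = 0.6774/2.374×10⁻⁶ = 285.3 kN (compressive).
σ_{nickel alloy} = P / A = 285300 / 1625 = 175.6 MPa.

σ ≈ 176 MPa (compressive)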